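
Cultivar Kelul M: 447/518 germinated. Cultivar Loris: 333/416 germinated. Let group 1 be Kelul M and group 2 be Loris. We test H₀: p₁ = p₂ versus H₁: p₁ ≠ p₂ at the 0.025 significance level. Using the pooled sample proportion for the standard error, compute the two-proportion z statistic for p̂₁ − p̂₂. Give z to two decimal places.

p̂₁ = 447/518 ≈ 0.8629, p̂₂ = 333/416 ≈ 0.8005.
Pooled p̂ = (447+333)/(518+416) = 780/934 = 0.8351.
SE = √(0.137696 × 0.00433435) = 0.0244.
z = (0.8629 − 0.8005)/0.0244 = 0.0624/0.0244 = 2.56.
Two-sided p-value ≈ 2·Φ(−2.556) = 0.0106; since p < α = 0.025, reject H₀.

z = 2.56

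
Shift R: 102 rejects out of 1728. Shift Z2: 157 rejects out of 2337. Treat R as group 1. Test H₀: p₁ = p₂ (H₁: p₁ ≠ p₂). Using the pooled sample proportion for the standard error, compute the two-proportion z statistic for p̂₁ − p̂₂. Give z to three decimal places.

p̂₁ = 102/1728 = 0.05903, p̂₂ = 157/2337 = 0.06718.
Pooled p̂ = (102+157)/(1728+2337) = 259/4065 = 0.06371.
SE = √(p̂(1−p̂)(1/n₁+1/n₂)) = √(0.06371·0.93629·0.0010066) = √(6.0049e-05) = 0.00775.
z = (0.05903 − 0.06718)/0.00775 = -0.00815/0.00775 = -1.052.

z = -1.052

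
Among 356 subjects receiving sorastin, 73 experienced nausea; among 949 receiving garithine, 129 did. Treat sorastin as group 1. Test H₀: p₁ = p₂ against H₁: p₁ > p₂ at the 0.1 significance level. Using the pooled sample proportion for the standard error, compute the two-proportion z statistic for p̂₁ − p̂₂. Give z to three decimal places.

z = 3.075

p̂₁ = 73/356 = 0.20506, p̂₂ = 129/949 = 0.13593.
Pooled p̂ = (73+129)/(356+949) = 202/1305 = 0.15479.
SE = √(0.13083 × 0.00386273) = 0.02248.
z = (0.20506 − 0.13593)/0.02248 = 0.06913/0.02248 = 3.075.
p-value = P(Z > 3.075) ≈ 0.0011, so at α = 0.1 we reject H₀.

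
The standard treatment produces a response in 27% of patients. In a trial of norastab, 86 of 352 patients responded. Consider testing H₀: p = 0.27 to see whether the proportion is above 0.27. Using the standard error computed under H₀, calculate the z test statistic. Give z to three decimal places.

z = -1.085

p̂ = 86/352 = 0.24432.
Under H₀, SE = √(0.27·0.73/352) = √(0.000559943) = 0.02366.
z = (0.24432 − 0.27)/0.02366 = -0.02568/0.02366 = -1.085.
p-value = P(Z > -1.085) ≈ 0.8611.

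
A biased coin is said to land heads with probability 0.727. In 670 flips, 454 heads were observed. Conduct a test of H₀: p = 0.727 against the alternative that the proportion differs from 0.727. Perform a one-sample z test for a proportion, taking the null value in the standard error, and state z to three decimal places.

z = -2.870

p̂ = 454/670 ≈ 0.67761.
Under H₀, SE = √(0.727·0.273/670) = √(0.000296225) = 0.01721.
z = (0.67761 − 0.727)/0.01721 = -0.04939/0.01721 = -2.870.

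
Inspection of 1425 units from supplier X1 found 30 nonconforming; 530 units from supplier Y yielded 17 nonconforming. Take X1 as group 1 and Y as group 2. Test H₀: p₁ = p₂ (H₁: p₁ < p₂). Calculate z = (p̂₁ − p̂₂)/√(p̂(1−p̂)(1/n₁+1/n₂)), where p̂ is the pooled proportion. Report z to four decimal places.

p̂₁ = 30/1425 ≈ 0.0210526, p̂₂ = 17/530 ≈ 0.0320755.
Pooled p̂ = (30+17)/(1425+530) = 47/1955 = 0.0240409.
SE = √(p̂(1−p̂)(1/n₁+1/n₂)) = √(0.0240409·0.9759591·0.00258855) = √(6.0735e-05) = 0.0077933.
z = (0.0210526 − 0.0320755)/0.0077933 = -0.0110229/0.0077933 = -1.4144.
p-value = P(Z < -1.414) ≈ 0.0786.

z = -1.4144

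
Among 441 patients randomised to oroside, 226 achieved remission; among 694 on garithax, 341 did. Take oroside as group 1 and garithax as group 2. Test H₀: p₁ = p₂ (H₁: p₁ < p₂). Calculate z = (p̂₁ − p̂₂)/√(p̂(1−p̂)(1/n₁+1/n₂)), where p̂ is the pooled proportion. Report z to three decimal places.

z = 0.694

p̂₁ = 226/441 = 0.51247, p̂₂ = 341/694 = 0.49135.
Pooled p̂ = (226+341)/(441+694) = 567/1135 = 0.49956.
SE = √(0.25 × 0.0037085) = 0.03045.
z = (0.51247 − 0.49135)/0.03045 = 0.02112/0.03045 = 0.694.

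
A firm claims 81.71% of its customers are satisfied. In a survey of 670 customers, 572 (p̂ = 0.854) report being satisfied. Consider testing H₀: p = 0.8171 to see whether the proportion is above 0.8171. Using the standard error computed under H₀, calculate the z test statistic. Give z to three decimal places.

p̂ = 572/670 ≈ 0.853731.
Standard error under H₀: √(0.8171×0.1829/670) = 0.014935.
z = (0.853731 − 0.8171)/0.014935 = 0.036631/0.014935 = 2.453.
p-value = P(Z > 2.453) ≈ 0.0071.

z = 2.453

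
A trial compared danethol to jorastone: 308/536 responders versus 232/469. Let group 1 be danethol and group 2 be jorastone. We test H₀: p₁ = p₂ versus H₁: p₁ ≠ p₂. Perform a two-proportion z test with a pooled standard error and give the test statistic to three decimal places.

z = 2.536

p̂₁ = 308/536 = 0.57463, p̂₂ = 232/469 = 0.49467.
Pooled p̂ = (308+232)/(536+469) = 540/1005 = 0.53731.
SE = √(p̂(1−p̂)(1/n₁+1/n₂)) = √(0.53731·0.46269·0.00399787) = √(0.000993901) = 0.03153.
z = (0.57463 − 0.49467)/0.03153 = 0.07996/0.03153 = 2.536.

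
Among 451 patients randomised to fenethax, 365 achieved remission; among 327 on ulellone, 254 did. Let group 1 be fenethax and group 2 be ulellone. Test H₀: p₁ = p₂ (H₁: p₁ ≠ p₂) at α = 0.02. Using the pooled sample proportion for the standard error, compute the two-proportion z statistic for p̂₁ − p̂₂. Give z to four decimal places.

p̂₁ = 365/451 ≈ 0.809313, p̂₂ = 254/327 ≈ 0.776758.
Pooled p̂ = (365+254)/(451+327) = 619/778 = 0.795630.
SE = √(p̂(1−p̂)(1/n₁+1/n₂)) = √(0.795630·0.204370·0.0052754) = √(0.000857796) = 0.029288.
z = (0.809313 − 0.776758)/0.029288 = 0.032555/0.029288 = 1.1115.
Two-sided p-value ≈ 2·Φ(−1.112) = 0.2663. With α = 0.02, fail to reject H₀.

z = 1.1115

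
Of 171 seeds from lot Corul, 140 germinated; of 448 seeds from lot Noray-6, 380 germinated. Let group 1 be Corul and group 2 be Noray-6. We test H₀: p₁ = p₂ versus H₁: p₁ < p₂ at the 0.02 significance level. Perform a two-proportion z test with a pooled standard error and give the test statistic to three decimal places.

z = -0.895

p̂₁ = 140/171 = 0.81871, p̂₂ = 380/448 = 0.84821.
Pooled p̂ = (140+380)/(171+448) = 520/619 = 0.84006.
SE = √(0.134356 × 0.0080801) = 0.03295.
z = (0.81871 − 0.84821)/0.03295 = -0.02950/0.03295 = -0.895.
p-value = P(Z < -0.895) ≈ 0.1853. With α = 0.02, fail to reject H₀.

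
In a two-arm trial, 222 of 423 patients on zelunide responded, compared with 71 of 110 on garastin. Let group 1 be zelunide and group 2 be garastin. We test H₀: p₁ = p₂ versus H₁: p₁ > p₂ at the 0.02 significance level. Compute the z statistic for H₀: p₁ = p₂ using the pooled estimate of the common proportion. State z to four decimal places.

p̂₁ = 222/423 = 0.524823, p̂₂ = 71/110 = 0.645455.
Pooled p̂ = (222+71)/(423+110) = 293/533 = 0.549719.
SE = √(p̂(1−p̂)(1/n₁+1/n₂)) = √(0.549719·0.450281·0.011455) = √(0.00283543) = 0.053249.
z = (0.524823 − 0.645455)/0.053249 = -0.120632/0.053249 = -2.2654.
p-value = P(Z > -2.265) ≈ 0.9883, so at α = 0.02 we fail to reject H₀.

z = -2.2654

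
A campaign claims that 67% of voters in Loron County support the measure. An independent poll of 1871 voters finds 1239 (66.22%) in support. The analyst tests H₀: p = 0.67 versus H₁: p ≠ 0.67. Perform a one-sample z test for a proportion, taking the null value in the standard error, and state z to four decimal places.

z = -0.7164

p̂ = 1239/1871 = 0.6622127.
Under H₀, SE = √(0.67·0.33/1871) = √(0.000118172) = 0.0108707.
z = (0.6622127 − 0.67)/0.0108707 = -0.0077873/0.0108707 = -0.7164.
Two-sided p-value ≈ 2·Φ(−0.716) = 0.4738.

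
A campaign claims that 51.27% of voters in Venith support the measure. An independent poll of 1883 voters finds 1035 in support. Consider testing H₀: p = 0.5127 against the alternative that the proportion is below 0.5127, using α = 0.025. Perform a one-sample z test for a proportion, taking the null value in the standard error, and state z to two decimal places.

p̂ = 1035/1883 ≈ 0.54965.
Under H₀, SE = √(0.5127·0.4873/1883) = √(0.000132681) = 0.01152.
z = (0.54965 − 0.5127)/0.01152 = 0.03695/0.01152 = 3.21.
p-value = P(Z < 3.208) ≈ 0.9993; since p > α = 0.025, fail to reject H₀.

z = 3.21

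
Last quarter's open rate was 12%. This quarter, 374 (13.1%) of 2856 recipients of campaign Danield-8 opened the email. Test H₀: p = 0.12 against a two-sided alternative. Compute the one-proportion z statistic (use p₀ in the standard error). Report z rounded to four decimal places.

p̂ = 374/2856 ≈ 0.1309524.
SE = √(p₀(1−p₀)/n) = √(0.1056/2856) = 0.0060807.
z = (0.1309524 − 0.12)/0.0060807 = 0.0109524/0.0060807 = 1.8012.

z = 1.8012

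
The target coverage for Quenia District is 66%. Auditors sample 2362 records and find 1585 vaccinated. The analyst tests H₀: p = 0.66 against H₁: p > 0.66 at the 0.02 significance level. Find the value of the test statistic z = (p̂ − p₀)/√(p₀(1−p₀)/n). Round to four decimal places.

p̂ = 1585/2362 ≈ 0.671041.
SE = √(p₀(1−p₀)/n) = √(0.2244/2362) = 0.009747.
z = (0.671041 − 0.66)/0.009747 = 0.011041/0.009747 = 1.1328.
p-value = P(Z > 1.133) ≈ 0.1286; since p > α = 0.02, fail to reject H₀.

z = 1.1328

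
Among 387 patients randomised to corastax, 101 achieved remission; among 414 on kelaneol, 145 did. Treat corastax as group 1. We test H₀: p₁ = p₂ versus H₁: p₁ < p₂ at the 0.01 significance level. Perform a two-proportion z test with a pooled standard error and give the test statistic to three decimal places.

z = -2.737

p̂₁ = 101/387 ≈ 0.260982, p̂₂ = 145/414 ≈ 0.350242.
Pooled p̂ = (101+145)/(387+414) = 246/801 = 0.307116.
SE = √(p̂(1−p̂)(1/n₁+1/n₂)) = √(0.307116·0.692884·0.00499944) = √(0.00106386) = 0.032617.
z = (0.260982 − 0.350242)/0.032617 = -0.089260/0.032617 = -2.737.
p-value = P(Z < -2.737) ≈ 0.0031; since p < α = 0.01, reject H₀.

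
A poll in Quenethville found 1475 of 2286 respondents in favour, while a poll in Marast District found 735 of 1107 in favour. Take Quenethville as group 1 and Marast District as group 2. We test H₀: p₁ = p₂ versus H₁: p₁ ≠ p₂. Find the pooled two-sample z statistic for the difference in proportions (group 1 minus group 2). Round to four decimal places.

z = -1.0731

p̂₁ = 1475/2286 = 0.645232, p̂₂ = 735/1107 = 0.663957.
Pooled p̂ = (1475+735)/(2286+1107) = 2210/3393 = 0.651341.
SE = √(p̂(1−p̂)(1/n₁+1/n₂)) = √(0.651341·0.348659·0.00134079) = √(0.000304487) = 0.017450.
z = (0.645232 − 0.663957)/0.017450 = -0.018725/0.017450 = -1.0731.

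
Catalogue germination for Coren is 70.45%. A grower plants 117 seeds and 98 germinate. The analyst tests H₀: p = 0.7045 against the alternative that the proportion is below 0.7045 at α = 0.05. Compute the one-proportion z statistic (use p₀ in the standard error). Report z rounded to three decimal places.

p̂ = 98/117 = 0.83761.
Standard error under H₀: √(0.7045×0.2955/117) = 0.04218.
z = (0.83761 − 0.7045)/0.04218 = 0.13311/0.04218 = 3.156.
p-value = P(Z < 3.156) ≈ 0.9992, so at α = 0.05 we fail to reject H₀.

z = 3.156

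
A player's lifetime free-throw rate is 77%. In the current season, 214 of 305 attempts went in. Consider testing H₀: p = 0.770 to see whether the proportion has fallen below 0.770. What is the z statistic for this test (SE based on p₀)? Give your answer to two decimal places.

p̂ = 214/305 = 0.7016.
Standard error under H₀: √(0.77×0.23/305) = 0.0241.
z = (0.7016 − 0.77)/0.0241 = -0.0684/0.0241 = -2.84.

z = -2.84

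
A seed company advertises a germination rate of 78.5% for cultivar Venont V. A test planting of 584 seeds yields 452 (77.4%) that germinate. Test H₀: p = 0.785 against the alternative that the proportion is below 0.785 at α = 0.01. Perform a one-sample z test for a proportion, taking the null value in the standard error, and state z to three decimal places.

p̂ = 452/584 = 0.77397.
SE = √(p₀(1−p₀)/n) = √(0.16877/584) = 0.01700.
z = (0.77397 − 0.785)/0.01700 = -0.01103/0.01700 = -0.649.
p-value = P(Z < -0.649) ≈ 0.2583. With α = 0.01, fail to reject H₀.

z = -0.649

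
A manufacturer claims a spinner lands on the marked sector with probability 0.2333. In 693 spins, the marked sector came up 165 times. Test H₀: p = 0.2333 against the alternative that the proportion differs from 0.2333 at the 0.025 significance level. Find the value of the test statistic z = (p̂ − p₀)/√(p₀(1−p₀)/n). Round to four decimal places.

p̂ = 165/693 = 0.238095.
Standard error under H₀: √(0.2333×0.7667/693) = 0.016066.
z = (0.238095 − 0.2333)/0.016066 = 0.004795/0.016066 = 0.2985.
p-value = 2·P(Z > 0.298) ≈ 0.7653. With α = 0.025, fail to reject H₀.

z = 0.2985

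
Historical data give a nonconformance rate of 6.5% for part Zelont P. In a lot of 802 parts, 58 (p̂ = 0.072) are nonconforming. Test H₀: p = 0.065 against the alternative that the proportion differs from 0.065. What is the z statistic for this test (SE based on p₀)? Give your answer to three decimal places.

p̂ = 58/802 ≈ 0.072319.
Standard error under H₀: √(0.065×0.935/802) = 0.008705.
z = (0.072319 − 0.065)/0.008705 = 0.007319/0.008705 = 0.841.
Two-sided p-value ≈ 2·Φ(−0.841) = 0.4005.

z = 0.841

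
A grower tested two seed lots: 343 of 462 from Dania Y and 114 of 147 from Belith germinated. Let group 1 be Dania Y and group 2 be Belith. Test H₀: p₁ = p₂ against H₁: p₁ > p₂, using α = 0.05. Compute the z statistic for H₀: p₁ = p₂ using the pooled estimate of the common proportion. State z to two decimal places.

z = -0.81

p̂₁ = 343/462 = 0.7424, p̂₂ = 114/147 = 0.7755.
Pooled p̂ = (343+114)/(462+147) = 457/609 = 0.7504.
SE = √(p̂(1−p̂)(1/n₁+1/n₂)) = √(0.7504·0.2496·0.00896722) = √(0.00167951) = 0.0410.
z = (0.7424 − 0.7755)/0.0410 = -0.0331/0.0410 = -0.81.
p-value = P(Z > -0.807) ≈ 0.7903. With α = 0.05, fail to reject H₀.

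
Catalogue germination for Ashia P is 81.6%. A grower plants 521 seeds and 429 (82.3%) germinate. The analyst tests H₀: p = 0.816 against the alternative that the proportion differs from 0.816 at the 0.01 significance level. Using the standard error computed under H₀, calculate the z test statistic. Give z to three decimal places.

z = 0.437

p̂ = 429/521 ≈ 0.82342.
SE = √(p₀(1−p₀)/n) = √(0.15014/521) = 0.01698.
z = (0.82342 − 0.816)/0.01698 = 0.00742/0.01698 = 0.437.
p-value = 2·P(Z > 0.437) ≈ 0.6622, so at α = 0.01 we fail to reject H₀.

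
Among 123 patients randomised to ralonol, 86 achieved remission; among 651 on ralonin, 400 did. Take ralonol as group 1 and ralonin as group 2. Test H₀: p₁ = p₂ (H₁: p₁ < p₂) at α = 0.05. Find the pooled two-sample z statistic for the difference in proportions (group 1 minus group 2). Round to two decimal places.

p̂₁ = 86/123 = 0.69919, p̂₂ = 400/651 = 0.61444.
Pooled p̂ = (86+400)/(123+651) = 486/774 = 0.62791.
SE = √(0.23364 × 0.00966618) = 0.04752.
z = (0.69919 − 0.61444)/0.04752 = 0.08475/0.04752 = 1.78.
p-value = P(Z < 1.783) ≈ 0.9627. With α = 0.05, fail to reject H₀.

z = 1.78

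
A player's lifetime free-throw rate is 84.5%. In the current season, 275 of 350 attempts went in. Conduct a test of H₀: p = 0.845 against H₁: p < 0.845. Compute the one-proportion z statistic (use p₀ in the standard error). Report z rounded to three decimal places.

p̂ = 275/350 ≈ 0.785714.
Standard error under H₀: √(0.845×0.155/350) = 0.019345.
z = (0.785714 − 0.845)/0.019345 = -0.059286/0.019345 = -3.065.

z = -3.065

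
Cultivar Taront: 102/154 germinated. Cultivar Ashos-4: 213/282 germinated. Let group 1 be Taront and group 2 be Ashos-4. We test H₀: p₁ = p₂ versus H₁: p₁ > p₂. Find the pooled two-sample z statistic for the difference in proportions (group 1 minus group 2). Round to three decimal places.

p̂₁ = 102/154 ≈ 0.66234, p̂₂ = 213/282 ≈ 0.75532.
Pooled p̂ = (102+213)/(154+282) = 315/436 = 0.72248.
SE = √(p̂(1−p̂)(1/n₁+1/n₂)) = √(0.72248·0.27752·0.0100396) = √(0.00201298) = 0.04487.
z = (0.66234 − 0.75532)/0.04487 = -0.09298/0.04487 = -2.072.

z = -2.072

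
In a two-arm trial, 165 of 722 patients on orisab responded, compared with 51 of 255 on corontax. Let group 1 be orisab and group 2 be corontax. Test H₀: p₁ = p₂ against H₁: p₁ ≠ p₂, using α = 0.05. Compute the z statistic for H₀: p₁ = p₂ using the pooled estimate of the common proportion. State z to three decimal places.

p̂₁ = 165/722 ≈ 0.22853, p̂₂ = 51/255 ≈ 0.20000.
Pooled p̂ = (165+51)/(722+255) = 216/977 = 0.22108.
SE = √(p̂(1−p̂)(1/n₁+1/n₂)) = √(0.22108·0.77892·0.00530661) = √(0.000913832) = 0.03023.
z = (0.22853 − 0.20000)/0.03023 = 0.02853/0.03023 = 0.944.
Two-sided p-value ≈ 2·Φ(−0.944) = 0.3453; since p > α = 0.05, fail to reject H₀.

z = 0.944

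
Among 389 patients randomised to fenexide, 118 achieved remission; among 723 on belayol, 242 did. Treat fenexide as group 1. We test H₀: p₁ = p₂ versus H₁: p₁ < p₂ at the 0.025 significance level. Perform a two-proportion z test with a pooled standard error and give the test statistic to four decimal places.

p̂₁ = 118/389 = 0.303342, p̂₂ = 242/723 = 0.334716.
Pooled p̂ = (118+242)/(389+723) = 360/1112 = 0.323741.
SE = √(p̂(1−p̂)(1/n₁+1/n₂)) = √(0.323741·0.676259·0.00395382) = √(0.000865621) = 0.029421.
z = (0.303342 − 0.334716)/0.029421 = -0.031374/0.029421 = -1.0664.
p-value = P(Z < -1.066) ≈ 0.1431, so at α = 0.025 we fail to reject H₀.

z = -1.0664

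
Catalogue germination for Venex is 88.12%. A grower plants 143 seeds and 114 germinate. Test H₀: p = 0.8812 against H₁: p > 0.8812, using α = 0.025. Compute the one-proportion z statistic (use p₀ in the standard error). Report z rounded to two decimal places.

p̂ = 114/143 = 0.7972.
Standard error under H₀: √(0.8812×0.1188/143) = 0.0271.
z = (0.7972 − 0.8812)/0.0271 = -0.0840/0.0271 = -3.10.
p-value = P(Z > -3.104) ≈ 0.9990. With α = 0.025, fail to reject H₀.

z = -3.10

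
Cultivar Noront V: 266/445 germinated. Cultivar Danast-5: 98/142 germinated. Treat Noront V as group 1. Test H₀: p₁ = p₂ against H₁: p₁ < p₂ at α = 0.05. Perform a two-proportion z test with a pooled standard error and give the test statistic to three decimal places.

p̂₁ = 266/445 ≈ 0.59775, p̂₂ = 98/142 ≈ 0.69014.
Pooled p̂ = (266+98)/(445+142) = 364/587 = 0.62010.
SE = √(p̂(1−p̂)(1/n₁+1/n₂)) = √(0.62010·0.37990·0.00928944) = √(0.00218837) = 0.04678.
z = (0.59775 − 0.69014)/0.04678 = -0.09239/0.04678 = -1.975.
p-value = P(Z < -1.975) ≈ 0.0241. With α = 0.05, reject H₀.

z = -1.975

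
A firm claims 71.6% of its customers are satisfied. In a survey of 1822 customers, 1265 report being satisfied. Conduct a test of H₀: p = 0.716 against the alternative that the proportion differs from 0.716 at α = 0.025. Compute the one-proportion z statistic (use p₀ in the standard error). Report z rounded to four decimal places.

z = -2.0548

p̂ = 1265/1822 = 0.6942920.
Standard error under H₀: √(0.716×0.284/1822) = 0.0105643.
z = (0.6942920 − 0.716)/0.0105643 = -0.0217080/0.0105643 = -2.0548.
p-value = 2·P(Z > 2.055) ≈ 0.0399, so at α = 0.025 we fail to reject H₀.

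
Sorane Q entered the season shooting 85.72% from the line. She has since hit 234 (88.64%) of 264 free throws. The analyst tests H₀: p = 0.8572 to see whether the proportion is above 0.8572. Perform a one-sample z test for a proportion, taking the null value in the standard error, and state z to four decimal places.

p̂ = 234/264 ≈ 0.886364.
Under H₀, SE = √(0.8572·0.1428/264) = √(0.000463667) = 0.021533.
z = (0.886364 − 0.8572)/0.021533 = 0.029164/0.021533 = 1.3544.
p-value = P(Z > 1.354) ≈ 0.0878.

z = 1.3544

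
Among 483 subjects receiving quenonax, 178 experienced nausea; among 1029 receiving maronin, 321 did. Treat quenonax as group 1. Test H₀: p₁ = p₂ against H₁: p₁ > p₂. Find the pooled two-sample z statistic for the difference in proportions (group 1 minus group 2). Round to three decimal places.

z = 2.181

p̂₁ = 178/483 = 0.36853, p̂₂ = 321/1029 = 0.31195.
Pooled p̂ = (178+321)/(483+1029) = 499/1512 = 0.33003.
SE = √(p̂(1−p̂)(1/n₁+1/n₂)) = √(0.33003·0.66997·0.00304221) = √(0.00067266) = 0.02594.
z = (0.36853 − 0.31195)/0.02594 = 0.05658/0.02594 = 2.181.
p-value = P(Z > 2.181) ≈ 0.0146.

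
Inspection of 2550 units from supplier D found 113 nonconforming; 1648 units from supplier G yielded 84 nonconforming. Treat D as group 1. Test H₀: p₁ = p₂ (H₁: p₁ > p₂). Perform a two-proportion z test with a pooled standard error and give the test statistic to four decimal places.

z = -0.9960

p̂₁ = 113/2550 ≈ 0.044314, p̂₂ = 84/1648 ≈ 0.050971.
Pooled p̂ = (113+84)/(2550+1648) = 197/4198 = 0.046927.
SE = √(0.044725 × 0.000998953) = 0.006684.
z = (0.044314 − 0.050971)/0.006684 = -0.006657/0.006684 = -0.9960.
p-value = P(Z > -0.996) ≈ 0.8404.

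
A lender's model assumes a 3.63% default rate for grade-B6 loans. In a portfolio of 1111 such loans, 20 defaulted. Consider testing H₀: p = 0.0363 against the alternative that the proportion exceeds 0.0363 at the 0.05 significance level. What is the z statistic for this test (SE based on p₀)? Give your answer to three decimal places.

p̂ = 20/1111 ≈ 0.018002.
Standard error under H₀: √(0.0363×0.9637/1111) = 0.005611.
z = (0.018002 − 0.0363)/0.005611 = -0.018298/0.005611 = -3.261.
p-value = P(Z > -3.261) ≈ 0.9994; since p > α = 0.05, fail to reject H₀.

z = -3.261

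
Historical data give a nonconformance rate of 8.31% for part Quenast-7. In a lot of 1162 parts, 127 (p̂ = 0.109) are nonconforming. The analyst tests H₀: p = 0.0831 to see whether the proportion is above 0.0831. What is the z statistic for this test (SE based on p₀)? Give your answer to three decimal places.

p̂ = 127/1162 = 0.109294.
Standard error under H₀: √(0.0831×0.9169/1162) = 0.008098.
z = (0.109294 − 0.0831)/0.008098 = 0.026194/0.008098 = 3.235.
p-value = P(Z > 3.235) ≈ 0.0006.

z = 3.235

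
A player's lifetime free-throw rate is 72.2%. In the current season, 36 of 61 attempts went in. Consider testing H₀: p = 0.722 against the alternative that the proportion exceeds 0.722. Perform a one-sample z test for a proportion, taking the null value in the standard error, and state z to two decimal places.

p̂ = 36/61 ≈ 0.5902.
SE = √(p₀(1−p₀)/n) = √(0.20072/61) = 0.0574.
z = (0.5902 − 0.722)/0.0574 = -0.1318/0.0574 = -2.30.

z = -2.30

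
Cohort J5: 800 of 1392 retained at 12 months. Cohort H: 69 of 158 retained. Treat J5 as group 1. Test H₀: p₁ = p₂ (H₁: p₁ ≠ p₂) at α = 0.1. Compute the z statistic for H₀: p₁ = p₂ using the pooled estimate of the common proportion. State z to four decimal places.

z = 3.3122

p̂₁ = 800/1392 = 0.574713, p̂₂ = 69/158 = 0.436709.
Pooled p̂ = (800+69)/(1392+158) = 869/1550 = 0.560645.
SE = √(p̂(1−p̂)(1/n₁+1/n₂)) = √(0.560645·0.439355·0.0070475) = √(0.00173596) = 0.041665.
z = (0.574713 − 0.436709)/0.041665 = 0.138004/0.041665 = 3.3122.
p-value = 2·P(Z > 3.312) ≈ 0.0009. With α = 0.1, reject H₀.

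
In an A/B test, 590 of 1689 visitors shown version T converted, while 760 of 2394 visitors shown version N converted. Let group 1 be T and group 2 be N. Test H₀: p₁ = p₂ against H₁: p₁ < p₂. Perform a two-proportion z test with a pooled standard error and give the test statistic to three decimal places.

z = 2.131

p̂₁ = 590/1689 = 0.34932, p̂₂ = 760/2394 = 0.31746.
Pooled p̂ = (590+760)/(1689+2394) = 1350/4083 = 0.33064.
SE = √(p̂(1−p̂)(1/n₁+1/n₂)) = √(0.33064·0.66936·0.00100978) = √(0.000223481) = 0.01495.
z = (0.34932 − 0.31746)/0.01495 = 0.03186/0.01495 = 2.131.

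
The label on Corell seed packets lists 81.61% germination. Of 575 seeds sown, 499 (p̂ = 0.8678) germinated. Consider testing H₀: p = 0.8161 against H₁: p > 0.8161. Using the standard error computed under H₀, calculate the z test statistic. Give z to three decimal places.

p̂ = 499/575 ≈ 0.867826.
SE = √(p₀(1−p₀)/n) = √(0.15008/575) = 0.016156.
z = (0.867826 − 0.8161)/0.016156 = 0.051726/0.016156 = 3.202.
p-value = P(Z > 3.202) ≈ 0.0007.

z = 3.202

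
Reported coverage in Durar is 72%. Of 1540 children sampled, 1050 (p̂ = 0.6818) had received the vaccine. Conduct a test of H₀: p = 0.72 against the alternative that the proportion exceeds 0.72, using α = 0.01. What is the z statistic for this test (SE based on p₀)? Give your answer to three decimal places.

z = -3.337

p̂ = 1050/1540 = 0.68182.
SE = √(p₀(1−p₀)/n) = √(0.2016/1540) = 0.01144.
z = (0.68182 − 0.72)/0.01144 = -0.03818/0.01144 = -3.337.
p-value = P(Z > -3.337) ≈ 0.9996. With α = 0.01, fail to reject H₀.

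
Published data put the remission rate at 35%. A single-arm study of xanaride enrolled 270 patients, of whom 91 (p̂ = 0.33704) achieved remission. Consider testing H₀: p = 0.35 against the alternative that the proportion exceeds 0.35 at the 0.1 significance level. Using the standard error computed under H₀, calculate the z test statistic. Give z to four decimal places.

z = -0.4466

p̂ = 91/270 = 0.337037.
SE = √(p₀(1−p₀)/n) = √(0.2275/270) = 0.029027.
z = (0.337037 − 0.35)/0.029027 = -0.012963/0.029027 = -0.4466.
p-value = P(Z > -0.447) ≈ 0.6724. With α = 0.1, fail to reject H₀.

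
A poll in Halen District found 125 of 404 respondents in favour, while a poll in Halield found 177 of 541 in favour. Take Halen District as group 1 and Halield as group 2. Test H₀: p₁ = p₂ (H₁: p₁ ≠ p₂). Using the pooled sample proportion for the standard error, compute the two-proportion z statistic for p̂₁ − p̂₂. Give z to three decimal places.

z = -0.579

p̂₁ = 125/404 ≈ 0.30941, p̂₂ = 177/541 ≈ 0.32717.
Pooled p̂ = (125+177)/(404+541) = 302/945 = 0.31958.
SE = √(0.217447 × 0.00432368) = 0.03066.
z = (0.30941 − 0.32717)/0.03066 = -0.01776/0.03066 = -0.579.
Two-sided p-value ≈ 2·Φ(−0.579) = 0.5623.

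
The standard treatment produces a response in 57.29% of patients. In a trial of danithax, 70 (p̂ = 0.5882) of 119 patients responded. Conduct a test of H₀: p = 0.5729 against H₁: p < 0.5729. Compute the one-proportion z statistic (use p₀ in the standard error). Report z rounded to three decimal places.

p̂ = 70/119 = 0.58824.
SE = √(p₀(1−p₀)/n) = √(0.24469/119) = 0.04535.
z = (0.58824 − 0.5729)/0.04535 = 0.01534/0.04535 = 0.338.

z = 0.338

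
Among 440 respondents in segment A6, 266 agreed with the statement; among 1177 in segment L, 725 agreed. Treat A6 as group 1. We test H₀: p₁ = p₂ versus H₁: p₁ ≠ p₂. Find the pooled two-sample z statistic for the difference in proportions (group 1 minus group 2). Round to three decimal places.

z = -0.420

p̂₁ = 266/440 = 0.60455, p̂₂ = 725/1177 = 0.61597.
Pooled p̂ = (266+725)/(440+1177) = 991/1617 = 0.61286.
SE = √(0.237262 × 0.00312234) = 0.02722.
z = (0.60455 − 0.61597)/0.02722 = -0.01142/0.02722 = -0.420.
Two-sided p-value ≈ 2·Φ(−0.420) = 0.6746.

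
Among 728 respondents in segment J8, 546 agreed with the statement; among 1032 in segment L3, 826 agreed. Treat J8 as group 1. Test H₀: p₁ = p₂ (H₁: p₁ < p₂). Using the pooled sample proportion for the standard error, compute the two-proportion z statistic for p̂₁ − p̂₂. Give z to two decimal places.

p̂₁ = 546/728 = 0.7500, p̂₂ = 826/1032 = 0.8004.
Pooled p̂ = (546+826)/(728+1032) = 1372/1760 = 0.7795.
SE = √(p̂(1−p̂)(1/n₁+1/n₂)) = √(0.7795·0.2205·0.00234262) = √(0.000402589) = 0.0201.
z = (0.7500 − 0.8004)/0.0201 = -0.0504/0.0201 = -2.51.
p-value = P(Z < -2.511) ≈ 0.0060.

z = -2.51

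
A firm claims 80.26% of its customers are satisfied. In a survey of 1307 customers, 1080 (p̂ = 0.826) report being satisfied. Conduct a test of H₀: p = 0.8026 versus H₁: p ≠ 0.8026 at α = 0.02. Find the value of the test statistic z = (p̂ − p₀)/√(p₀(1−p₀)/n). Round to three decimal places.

z = 2.154

p̂ = 1080/1307 ≈ 0.82632.
SE = √(p₀(1−p₀)/n) = √(0.15843/1307) = 0.01101.
z = (0.82632 − 0.8026)/0.01101 = 0.02372/0.01101 = 2.154.
p-value = 2·P(Z > 2.154) ≈ 0.0312, so at α = 0.02 we fail to reject H₀.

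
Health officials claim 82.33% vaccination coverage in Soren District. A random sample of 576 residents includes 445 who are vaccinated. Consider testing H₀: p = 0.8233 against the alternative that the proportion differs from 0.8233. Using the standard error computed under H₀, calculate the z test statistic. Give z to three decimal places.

p̂ = 445/576 ≈ 0.772569.
SE = √(p₀(1−p₀)/n) = √(0.14548/576) = 0.015892.
z = (0.772569 − 0.8233)/0.015892 = -0.050731/0.015892 = -3.192.
Two-sided p-value ≈ 2·Φ(−3.192) = 0.0014.

z = -3.192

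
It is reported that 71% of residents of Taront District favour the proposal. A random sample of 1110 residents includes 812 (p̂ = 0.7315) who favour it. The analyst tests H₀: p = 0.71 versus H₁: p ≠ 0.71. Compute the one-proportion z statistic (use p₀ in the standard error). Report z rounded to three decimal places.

p̂ = 812/1110 ≈ 0.73153.
Standard error under H₀: √(0.71×0.29/1110) = 0.01362.
z = (0.73153 − 0.71)/0.01362 = 0.02153/0.01362 = 1.581.

z = 1.581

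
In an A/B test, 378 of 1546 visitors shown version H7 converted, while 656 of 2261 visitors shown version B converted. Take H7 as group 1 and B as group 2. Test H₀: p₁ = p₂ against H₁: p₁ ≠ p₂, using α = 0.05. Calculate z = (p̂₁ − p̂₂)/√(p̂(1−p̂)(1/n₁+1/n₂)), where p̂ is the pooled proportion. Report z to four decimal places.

p̂₁ = 378/1546 = 0.244502, p̂₂ = 656/2261 = 0.290137.
Pooled p̂ = (378+656)/(1546+2261) = 1034/3807 = 0.271605.
SE = √(0.197836 × 0.00108911) = 0.014679.
z = (0.244502 − 0.290137)/0.014679 = -0.045635/0.014679 = -3.1089.
Two-sided p-value ≈ 2·Φ(−3.109) = 0.0019. With α = 0.05, reject H₀.

z = -3.1089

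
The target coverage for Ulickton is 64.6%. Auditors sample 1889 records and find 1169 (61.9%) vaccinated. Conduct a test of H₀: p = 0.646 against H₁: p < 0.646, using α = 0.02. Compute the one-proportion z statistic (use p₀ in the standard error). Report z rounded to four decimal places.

p̂ = 1169/1889 ≈ 0.618846.
SE = √(p₀(1−p₀)/n) = √(0.22868/1889) = 0.011003.
z = (0.618846 − 0.646)/0.011003 = -0.027154/0.011003 = -2.4679.
p-value = P(Z < -2.468) ≈ 0.0068; since p < α = 0.02, reject H₀.

z = -2.4679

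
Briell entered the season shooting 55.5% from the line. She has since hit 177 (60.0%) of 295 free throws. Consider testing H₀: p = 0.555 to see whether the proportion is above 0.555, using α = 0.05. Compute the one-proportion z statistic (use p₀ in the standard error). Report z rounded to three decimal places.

z = 1.555

p̂ = 177/295 ≈ 0.60000.
SE = √(p₀(1−p₀)/n) = √(0.24698/295) = 0.02893.
z = (0.60000 − 0.555)/0.02893 = 0.04500/0.02893 = 1.555.
p-value = P(Z > 1.555) ≈ 0.0599; since p > α = 0.05, fail to reject H₀.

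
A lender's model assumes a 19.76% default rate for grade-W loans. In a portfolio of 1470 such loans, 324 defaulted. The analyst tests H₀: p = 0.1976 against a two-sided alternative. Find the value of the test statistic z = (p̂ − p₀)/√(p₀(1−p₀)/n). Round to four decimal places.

p̂ = 324/1470 ≈ 0.2204082.
SE = √(p₀(1−p₀)/n) = √(0.15855/1470) = 0.0103856.
z = (0.2204082 − 0.1976)/0.0103856 = 0.0228082/0.0103856 = 2.1961.

z = 2.1961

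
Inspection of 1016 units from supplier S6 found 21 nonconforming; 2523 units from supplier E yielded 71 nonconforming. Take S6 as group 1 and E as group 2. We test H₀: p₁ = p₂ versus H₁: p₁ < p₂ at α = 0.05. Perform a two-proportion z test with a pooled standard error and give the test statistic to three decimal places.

p̂₁ = 21/1016 = 0.02067, p̂₂ = 71/2523 = 0.02814.
Pooled p̂ = (21+71)/(1016+2523) = 92/3539 = 0.02600.
SE = √(0.0253202 × 0.00138061) = 0.00591.
z = (0.02067 − 0.02814)/0.00591 = -0.00747/0.00591 = -1.264.
p-value = P(Z < -1.264) ≈ 0.1032, so at α = 0.05 we fail to reject H₀.

z = -1.264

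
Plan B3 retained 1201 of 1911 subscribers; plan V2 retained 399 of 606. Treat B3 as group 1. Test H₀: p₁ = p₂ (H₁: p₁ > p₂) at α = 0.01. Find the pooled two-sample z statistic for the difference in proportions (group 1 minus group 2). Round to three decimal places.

p̂₁ = 1201/1911 ≈ 0.62847, p̂₂ = 399/606 ≈ 0.65842.
Pooled p̂ = (1201+399)/(1911+606) = 1600/2517 = 0.63568.
SE = √(0.231592 × 0.00217345) = 0.02244.
z = (0.62847 − 0.65842)/0.02244 = -0.02995/0.02244 = -1.335.
p-value = P(Z > -1.335) ≈ 0.9090, so at α = 0.01 we fail to reject H₀.

z = -1.335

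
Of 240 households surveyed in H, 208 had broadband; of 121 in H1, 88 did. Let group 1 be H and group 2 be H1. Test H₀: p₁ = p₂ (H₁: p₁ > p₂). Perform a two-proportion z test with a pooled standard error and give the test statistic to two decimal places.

p̂₁ = 208/240 = 0.86667, p̂₂ = 88/121 = 0.72727.
Pooled p̂ = (208+88)/(240+121) = 296/361 = 0.81994.
SE = √(p̂(1−p̂)(1/n₁+1/n₂)) = √(0.81994·0.18006·0.0124311) = √(0.00183528) = 0.04284.
z = (0.86667 − 0.72727)/0.04284 = 0.13940/0.04284 = 3.25.
p-value = P(Z > 3.254) ≈ 0.0006.

z = 3.25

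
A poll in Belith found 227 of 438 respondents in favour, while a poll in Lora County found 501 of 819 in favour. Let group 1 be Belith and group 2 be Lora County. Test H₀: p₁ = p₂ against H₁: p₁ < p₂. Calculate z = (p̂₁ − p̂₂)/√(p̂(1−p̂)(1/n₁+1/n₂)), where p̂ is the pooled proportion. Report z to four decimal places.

p̂₁ = 227/438 ≈ 0.5182648, p̂₂ = 501/819 ≈ 0.6117216.
Pooled p̂ = (227+501)/(438+819) = 728/1257 = 0.5791567.
SE = √(0.243734 × 0.00350411) = 0.0292245.
z = (0.5182648 − 0.6117216)/0.0292245 = -0.0934568/0.0292245 = -3.1979.

z = -3.1979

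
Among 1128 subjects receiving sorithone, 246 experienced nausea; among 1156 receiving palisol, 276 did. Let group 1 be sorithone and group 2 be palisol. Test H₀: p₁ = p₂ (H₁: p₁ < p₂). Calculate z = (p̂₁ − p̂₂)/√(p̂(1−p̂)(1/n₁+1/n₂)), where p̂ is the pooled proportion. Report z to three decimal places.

p̂₁ = 246/1128 = 0.21809, p̂₂ = 276/1156 = 0.23875.
Pooled p̂ = (246+276)/(1128+1156) = 522/2284 = 0.22855.
SE = √(0.176313 × 0.00175158) = 0.01757.
z = (0.21809 − 0.23875)/0.01757 = -0.02066/0.01757 = -1.176.
p-value = P(Z < -1.176) ≈ 0.1198.

z = -1.176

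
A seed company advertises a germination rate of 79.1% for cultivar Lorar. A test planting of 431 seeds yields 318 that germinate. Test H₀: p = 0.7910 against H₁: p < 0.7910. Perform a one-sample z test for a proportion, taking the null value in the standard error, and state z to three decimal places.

z = -2.715

p̂ = 318/431 = 0.737819.
Under H₀, SE = √(0.791·0.209/431) = √(0.000383571) = 0.019585.
z = (0.737819 − 0.791)/0.019585 = -0.053181/0.019585 = -2.715.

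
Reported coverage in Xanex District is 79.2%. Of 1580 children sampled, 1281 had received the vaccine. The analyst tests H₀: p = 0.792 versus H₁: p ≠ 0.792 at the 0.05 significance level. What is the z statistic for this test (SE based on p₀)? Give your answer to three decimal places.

p̂ = 1281/1580 = 0.81076.
Under H₀, SE = √(0.792·0.208/1580) = √(0.000104263) = 0.01021.
z = (0.81076 − 0.792)/0.01021 = 0.01876/0.01021 = 1.837.
Two-sided p-value ≈ 2·Φ(−1.837) = 0.0662. With α = 0.05, fail to reject H₀.

z = 1.837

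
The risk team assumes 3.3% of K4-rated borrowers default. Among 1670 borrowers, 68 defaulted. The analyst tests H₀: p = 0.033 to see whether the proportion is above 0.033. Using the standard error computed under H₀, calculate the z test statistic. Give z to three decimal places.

z = 1.766

p̂ = 68/1670 = 0.040719.
Under H₀, SE = √(0.033·0.967/1670) = √(1.91084e-05) = 0.004371.
z = (0.040719 − 0.033)/0.004371 = 0.007719/0.004371 = 1.766.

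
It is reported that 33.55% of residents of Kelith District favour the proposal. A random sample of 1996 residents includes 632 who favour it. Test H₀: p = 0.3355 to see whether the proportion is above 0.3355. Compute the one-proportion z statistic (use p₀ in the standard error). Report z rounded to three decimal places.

z = -1.785

p̂ = 632/1996 ≈ 0.31663.
Standard error under H₀: √(0.3355×0.6645/1996) = 0.01057.
z = (0.31663 − 0.3355)/0.01057 = -0.01887/0.01057 = -1.785.
p-value = P(Z > -1.785) ≈ 0.9629.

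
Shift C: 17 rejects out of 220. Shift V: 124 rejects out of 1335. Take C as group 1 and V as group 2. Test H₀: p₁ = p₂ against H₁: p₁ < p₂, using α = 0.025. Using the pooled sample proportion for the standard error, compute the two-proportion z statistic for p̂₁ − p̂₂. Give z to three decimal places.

z = -0.747

p̂₁ = 17/220 = 0.07727, p̂₂ = 124/1335 = 0.09288.
Pooled p̂ = (17+124)/(220+1335) = 141/1555 = 0.09068.
SE = √(p̂(1−p̂)(1/n₁+1/n₂)) = √(0.09068·0.90932·0.00529452) = √(0.00043655) = 0.02089.
z = (0.07727 − 0.09288)/0.02089 = -0.01561/0.02089 = -0.747.
p-value = P(Z < -0.747) ≈ 0.2275; since p > α = 0.025, fail to reject H₀.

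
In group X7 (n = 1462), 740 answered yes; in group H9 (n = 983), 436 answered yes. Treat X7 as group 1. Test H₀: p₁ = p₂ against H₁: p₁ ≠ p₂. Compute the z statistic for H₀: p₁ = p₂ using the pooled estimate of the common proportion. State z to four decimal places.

p̂₁ = 740/1462 ≈ 0.506156, p̂₂ = 436/983 ≈ 0.443540.
Pooled p̂ = (740+436)/(1462+983) = 1176/2445 = 0.480982.
SE = √(0.249638 × 0.00170129) = 0.020608.
z = (0.506156 − 0.443540)/0.020608 = 0.062616/0.020608 = 3.0384.
Two-sided p-value ≈ 2·Φ(−3.038) = 0.0024.

z = 3.0384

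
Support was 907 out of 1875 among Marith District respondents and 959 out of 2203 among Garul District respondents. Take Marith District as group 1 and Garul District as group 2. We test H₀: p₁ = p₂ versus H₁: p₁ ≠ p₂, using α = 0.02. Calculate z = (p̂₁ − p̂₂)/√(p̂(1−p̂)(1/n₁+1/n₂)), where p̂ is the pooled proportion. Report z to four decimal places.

p̂₁ = 907/1875 ≈ 0.4837333, p̂₂ = 959/2203 ≈ 0.4353155.
Pooled p̂ = (907+959)/(1875+2203) = 1866/4078 = 0.4575772.
SE = √(p̂(1−p̂)(1/n₁+1/n₂)) = √(0.4575772·0.5424228·0.00098726) = √(0.000245038) = 0.0156537.
z = (0.4837333 − 0.4353155)/0.0156537 = 0.0484178/0.0156537 = 3.0931.
Two-sided p-value ≈ 2·Φ(−3.093) = 0.0020. With α = 0.02, reject H₀.

z = 3.0931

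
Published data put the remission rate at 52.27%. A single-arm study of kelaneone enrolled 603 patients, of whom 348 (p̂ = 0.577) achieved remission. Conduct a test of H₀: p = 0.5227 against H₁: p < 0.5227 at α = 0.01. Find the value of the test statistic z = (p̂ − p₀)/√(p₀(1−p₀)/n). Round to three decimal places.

p̂ = 348/603 ≈ 0.57711.
SE = √(p₀(1−p₀)/n) = √(0.24948/603) = 0.02034.
z = (0.57711 − 0.5227)/0.02034 = 0.05441/0.02034 = 2.675.
p-value = P(Z < 2.675) ≈ 0.9963; since p > α = 0.01, fail to reject H₀.

z = 2.675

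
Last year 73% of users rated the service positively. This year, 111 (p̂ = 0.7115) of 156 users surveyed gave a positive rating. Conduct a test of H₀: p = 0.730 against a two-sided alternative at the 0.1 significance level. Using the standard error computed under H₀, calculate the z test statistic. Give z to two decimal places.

p̂ = 111/156 ≈ 0.7115.
Under H₀, SE = √(0.73·0.27/156) = √(0.00126346) = 0.0355.
z = (0.7115 − 0.73)/0.0355 = -0.0185/0.0355 = -0.52.
Two-sided p-value ≈ 2·Φ(−0.519) = 0.6035; since p > α = 0.1, fail to reject H₀.

z = -0.52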